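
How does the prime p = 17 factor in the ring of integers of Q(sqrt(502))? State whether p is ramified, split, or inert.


K = Q(sqrt(502)). Since d mod 4 = 2, disc(K) = 2008.
Check p | disc: 2008 mod 17 = 2.
p does not divide disc. Compute Legendre symbol (d/p):
9^((17-1)/2) mod 17 = 1
(d/p) = 1, so p splits: (p) = P*P' with e=1, f=1, g=2.
Therefore p is split.

split


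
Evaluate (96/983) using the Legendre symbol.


p = 983 is prime, so compute (96/983) with the reciprocity algorithm (Jacobi-symbol steps: pull out 2s via (2/n), flip via reciprocity, reduce):
  pull out 2: (2/983) = +1  (since 983 mod 8 = 7)
  pull out 2: (2/983) = +1  (since 983 mod 8 = 7)
  pull out 2: (2/983) = +1  (since 983 mod 8 = 7)
  pull out 2: (2/983) = +1  (since 983 mod 8 = 7)
  pull out 2: (2/983) = +1  (since 983 mod 8 = 7)
  reciprocity: (3/983) -> -(983/3)
  reduce: (2/3)
  pull out 2: (2/3) = -1  (since 3 mod 8 = 3)
  (1/3) = 1
Product of signs = 1
(96/983) = 1

1


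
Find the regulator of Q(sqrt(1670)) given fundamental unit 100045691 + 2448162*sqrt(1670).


epsilon = 100045691 + 2448162*sqrt(1670)
= 2.0009e+08
R = ln(2.0009e+08)
= 19.1143

19.1143


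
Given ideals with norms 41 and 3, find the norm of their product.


N(IJ) = N(I) * N(J)
= 41 * 3
= 123

123


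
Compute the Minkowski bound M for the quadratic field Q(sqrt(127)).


d = 127, d mod 4 = 3, so disc(K) = 4d = 508; |disc(K)| = 508
Real quadratic field, so n = 2, s = r2 = 0, r1 = 2
M = (n!/n^n) * (4/pi)^s * sqrt(|disc(K)|) = (2!/2^2) * (4/pi)^0 * sqrt(508)
= 0.5 * 1.000000 * 22.538855
= 11.2694

11.2694


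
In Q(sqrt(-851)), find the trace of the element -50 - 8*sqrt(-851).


Tr(a + b*sqrt(d)) = (a + b*sqrt(d)) + (a - b*sqrt(d)) = 2a
= 2 * (-50)
= -100

-100


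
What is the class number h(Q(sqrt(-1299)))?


K = Q(sqrt(-1299)). d mod 4 = 1, so D = disc(K) = d = -1299
h(K) equals the number of primitive reduced positive-definite forms (a, b, c) = a*x^2 + b*x*y + c*y^2 with b^2 - 4ac = D,
where reduced means |b| <= a <= c, with b >= 0 whenever |b| = a or a = c, and primitive means gcd(a, b, c) = 1.
Reduced forces 3a^2 <= |D| = 1299, so 1 <= a <= 20; b must have the parity of D, and c = (b^2 - D)/(4a) must be an integer >= a.
Enumerate a = 1..20, b in [-a, a]:
  a=1: (1, 1, 325)  [1]
  a=2: none
  a=3: (3, 3, 109)  [1]
  a=4: none
  a=5: (5, -1, 65), (5, 1, 65)  [2]
  a=6..12: none
  a=13: (13, -1, 25), (13, 1, 25)  [2]
  a=14: none
  a=15: (15, -9, 23), (15, 9, 23)  [2]
  a=16..20: none
Total reduced forms: 1 + 1 + 2 + 2 + 2 = 8
h = 8

8


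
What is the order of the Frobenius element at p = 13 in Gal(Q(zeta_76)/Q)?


The Frobenius at p in Gal(Q(zeta_n)/Q) = (Z/nZ)* is the class of p, so its order is ord_76(13), the smallest k >= 1 with 13^k = 1 mod 76.
n = 76 = 2^2 * 19, phi(76) = 36; the order divides phi(n).
Divisors of 36: 1, 2, 3, 4, 6, 9, 12, 18, 36
Repeated squaring mod 76: 13^1 = 13, 13^2 = 17, 13^4 = 61, 13^8 = 73, 13^16 = 9, 13^32 = 5
Test divisors in increasing order:
  k=1: 13^1 = 13 mod 76
  k=2: 13^2 = 17 mod 76
  k=3: 13^3 = 17 * 13 = 69 mod 76
  k=4: 13^4 = 61 mod 76
  k=6: 13^6 = 61 * 17 = 49 mod 76
  k=9: 13^9 = 73 * 13 = 37 mod 76
  k=12: 13^12 = 73 * 61 = 45 mod 76
  k=18: 13^18 = 9 * 17 = 1 mod 76  <- first divisor giving 1
Order = 18

18


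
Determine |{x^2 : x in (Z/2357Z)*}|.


For prime p, the number of non-zero quadratic residues is (p-1)/2.
= (2357-1)/2
= 1178

1178


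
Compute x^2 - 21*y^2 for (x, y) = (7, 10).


x^2 - d*y^2
= 7^2 - 21*10^2
= 49 - 2100
= -2051

-2051


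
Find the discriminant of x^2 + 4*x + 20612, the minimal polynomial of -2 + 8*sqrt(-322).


The element -2 + 8*sqrt(-322) has minimal polynomial:
x^2 + 4*x + 20612
Discriminant = (4)^2 - 4*(20612)
= 16 - 82448
= -82432

-82432


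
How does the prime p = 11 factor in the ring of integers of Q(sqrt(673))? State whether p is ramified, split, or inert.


K = Q(sqrt(673)). Since d mod 4 = 1, disc(K) = 673.
Check p | disc: 673 mod 11 = 2.
p does not divide disc. Compute Legendre symbol (d/p):
2^((11-1)/2) mod 11 = -1
(d/p) = -1, so p is inert: (p) stays prime with e=1, f=2, g=1.
Therefore p is inert.

inert


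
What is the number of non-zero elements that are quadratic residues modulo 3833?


For prime p, the number of non-zero quadratic residues is (p-1)/2.
= (3833-1)/2
= 1916

1916


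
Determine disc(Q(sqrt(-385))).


For K = Q(sqrt(d)) with d squarefree: disc(K) = d if d = 1 mod 4, and disc(K) = 4d if d = 2 or 3 mod 4.
Here d = -385, and d mod 4 = 3.
d = 3 mod 4, not 1 (O_K = Z[sqrt(d)]), so disc(K) = 4d = 4 * (-385) = -1540

-1540


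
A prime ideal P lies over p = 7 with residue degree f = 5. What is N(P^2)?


N(P^a) = p^(a*f)
= 7^(2*5)
= 7^10
= 282475249

282475249


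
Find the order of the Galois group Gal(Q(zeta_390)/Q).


|Gal(Q(zeta_390)/Q)| = phi(390)
= 96

96


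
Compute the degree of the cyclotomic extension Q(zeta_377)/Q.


The degree equals Euler's totient phi(377).
377 = 13 * 29
phi(377) = 336

336


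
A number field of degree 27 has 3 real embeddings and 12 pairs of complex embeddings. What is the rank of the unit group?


By Dirichlet's unit theorem:
rank = r1 + r2 - 1
= 3 + 12 - 1
= 14

14


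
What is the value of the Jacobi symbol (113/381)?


Compute (113/381) via quadratic reciprocity:
  reciprocity: (113/381) -> +(381/113)
  reduce: (42/113)
  pull out 2: (2/113) = +1  (since 113 mod 8 = 1)
  reciprocity: (21/113) -> +(113/21)
  reduce: (8/21)
  pull out 2: (2/21) = -1  (since 21 mod 8 = 5)
  pull out 2: (2/21) = -1  (since 21 mod 8 = 5)
  pull out 2: (2/21) = -1  (since 21 mod 8 = 5)
  (1/21) = 1
Product of signs = -1

-1


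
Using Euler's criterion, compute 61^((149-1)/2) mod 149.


p = 149 is prime and the exponent is (p-1)/2 = 74, so by Euler's criterion 61^74 = (61/149) = +1 or -1 mod 149.
Compute by square-and-multiply:
  74 = 64 + 8 + 2 (binary 1001010)
  Repeated squaring mod 149: 61^1 = 61, 61^2 = 145, 61^4 = 16, 61^8 = 107, 61^16 = 125, 61^32 = 129, 61^64 = 102
  61^74 = 61^64 * 61^8 * 61^2 = 102 * 107 * 145 mod 149
    102 * 107 = 10914 = 37 mod 149
    37 * 145 = 5365 = 1 mod 149
  61^74 = 1 mod 149
Result 1: 61 is a quadratic residue mod 149.
61^74 mod 149 = 1

1


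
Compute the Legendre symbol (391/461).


p = 461 is prime, so compute (391/461) with the reciprocity algorithm (Jacobi-symbol steps: pull out 2s via (2/n), flip via reciprocity, reduce):
  reciprocity: (391/461) -> +(461/391)
  reduce: (70/391)
  pull out 2: (2/391) = +1  (since 391 mod 8 = 7)
  reciprocity: (35/391) -> -(391/35)
  reduce: (6/35)
  pull out 2: (2/35) = -1  (since 35 mod 8 = 3)
  reciprocity: (3/35) -> -(35/3)
  reduce: (2/3)
  pull out 2: (2/3) = -1  (since 3 mod 8 = 3)
  (1/3) = 1
Product of signs = 1
(391/461) = 1

1


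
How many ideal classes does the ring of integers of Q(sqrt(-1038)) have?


K = Q(sqrt(-1038)). d mod 4 = 2, so D = disc(K) = 4d = -4152
h(K) equals the number of primitive reduced positive-definite forms (a, b, c) = a*x^2 + b*x*y + c*y^2 with b^2 - 4ac = D,
where reduced means |b| <= a <= c, with b >= 0 whenever |b| = a or a = c, and primitive means gcd(a, b, c) = 1.
Reduced forces 3a^2 <= |D| = 4152, so 1 <= a <= 37; b must have the parity of D, and c = (b^2 - D)/(4a) must be an integer >= a.
Enumerate a = 1..37, b in [-a, a]:
  a=1: (1, 0, 1038)  [1]
  a=2: (2, 0, 519)  [1]
  a=3: (3, 0, 346)  [1]
  a=4..5: none
  a=6: (6, 0, 173)  [1]
  a=7..16: none
  a=17: (17, -8, 62), (17, 8, 62)  [2]
  a=18: none
  a=19: (19, -16, 58), (19, 16, 58)  [2]
  a=20..28: none
  a=29: (29, -16, 38), (29, 16, 38)  [2]
  a=30: none
  a=31: (31, -8, 34), (31, 8, 34)  [2]
  a=32..37: none
Total reduced forms: 1 + 1 + 1 + 1 + 2 + 2 + 2 + 2 = 12
h = 12

12


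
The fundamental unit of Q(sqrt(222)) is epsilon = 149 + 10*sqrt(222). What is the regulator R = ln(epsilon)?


epsilon = 149 + 10*sqrt(222)
= 297.9966
R = ln(297.9966)
= 5.6971

5.6971


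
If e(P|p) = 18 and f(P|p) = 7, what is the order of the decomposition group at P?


|D_P| = e * f
= 18 * 7
= 126

126


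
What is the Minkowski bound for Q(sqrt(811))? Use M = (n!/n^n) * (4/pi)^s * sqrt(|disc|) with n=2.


d = 811, d mod 4 = 3, so disc(K) = 4d = 3244; |disc(K)| = 3244
Real quadratic field, so n = 2, s = r2 = 0, r1 = 2
M = (n!/n^n) * (4/pi)^s * sqrt(|disc(K)|) = (2!/2^2) * (4/pi)^0 * sqrt(3244)
= 0.5 * 1.000000 * 56.956123
= 28.4781

28.4781


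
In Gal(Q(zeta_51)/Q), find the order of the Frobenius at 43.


The Frobenius at p in Gal(Q(zeta_n)/Q) = (Z/nZ)* is the class of p, so its order is ord_51(43), the smallest k >= 1 with 43^k = 1 mod 51.
n = 51 = 3 * 17, phi(51) = 32; the order divides phi(n).
Divisors of 32: 1, 2, 4, 8, 16, 32
Repeated squaring mod 51: 43^1 = 43, 43^2 = 13, 43^4 = 16, 43^8 = 1, 43^16 = 1, 43^32 = 1
Test divisors in increasing order:
  k=1: 43^1 = 43 mod 51
  k=2: 43^2 = 13 mod 51
  k=4: 43^4 = 16 mod 51
  k=8: 43^8 = 1 mod 51  <- first divisor giving 1
Order = 8

8


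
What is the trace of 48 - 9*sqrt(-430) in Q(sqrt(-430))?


Tr(a + b*sqrt(d)) = (a + b*sqrt(d)) + (a - b*sqrt(d)) = 2a
= 2 * (48)
= 96

96


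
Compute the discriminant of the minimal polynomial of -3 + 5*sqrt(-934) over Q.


The element -3 + 5*sqrt(-934) has minimal polynomial:
x^2 + 6*x + 23359
Discriminant = (6)^2 - 4*(23359)
= 36 - 93436
= -93400

-93400


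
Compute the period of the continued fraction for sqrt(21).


Run the CF algorithm for sqrt(21).
a_0 = floor(sqrt(21)) = 4; set m_0=0, q_0=1.
Recurrence: m' = q*a - m,  q' = (d - m'^2)/q,  a' = floor((a_0 + m')/q').
  step 1: m=4, q=5, a=1
  step 2: m=1, q=4, a=1
  step 3: m=3, q=3, a=2
  step 4: m=3, q=4, a=1
  step 5: m=1, q=5, a=1
  step 6: m=4, q=1, a=8
a_6 = 2*a_0 = 8, so the period closes here.
sqrt(21) = [4; 1, 1, 2, 1, 1, 8]
Period length = 6

6


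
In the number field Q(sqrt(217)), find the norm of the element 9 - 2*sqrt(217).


N(a + b*sqrt(d)) = a^2 - d*b^2
= (9)^2 - (217)*(-2)^2
= 81 - 868
= -787

-787


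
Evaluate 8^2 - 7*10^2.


x^2 - d*y^2
= 8^2 - 7*10^2
= 64 - 700
= -636

-636


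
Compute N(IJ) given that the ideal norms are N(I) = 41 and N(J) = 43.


N(IJ) = N(I) * N(J)
= 41 * 43
= 1763

1763


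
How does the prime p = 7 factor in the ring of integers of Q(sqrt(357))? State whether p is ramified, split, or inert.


K = Q(sqrt(357)). Since d mod 4 = 1, disc(K) = 357.
Check p | disc: 357 mod 7 = 0.
p divides disc, so p ramifies: (p) = P^2 with e=2, f=1, g=1.
Therefore p is ramified.

ramified


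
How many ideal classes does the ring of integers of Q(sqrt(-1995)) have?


K = Q(sqrt(-1995)). d mod 4 = 1, so D = disc(K) = d = -1995
h(K) equals the number of primitive reduced positive-definite forms (a, b, c) = a*x^2 + b*x*y + c*y^2 with b^2 - 4ac = D,
where reduced means |b| <= a <= c, with b >= 0 whenever |b| = a or a = c, and primitive means gcd(a, b, c) = 1.
Reduced forces 3a^2 <= |D| = 1995, so 1 <= a <= 25; b must have the parity of D, and c = (b^2 - D)/(4a) must be an integer >= a.
Enumerate a = 1..25, b in [-a, a]:
  a=1: (1, 1, 499)  [1]
  a=2: none
  a=3: (3, 3, 167)  [1]
  a=4: none
  a=5: (5, 5, 101)  [1]
  a=6: none
  a=7: (7, 7, 73)  [1]
  a=8..14: none
  a=15: (15, 15, 37)  [1]
  a=16..18: none
  a=19: (19, 19, 31)  [1]
  a=20: none
  a=21: (21, 21, 29)  [1]
  a=22: none
  a=23: (23, 11, 23)  [1]
  a=24..25: none
Total reduced forms: 1 + 1 + 1 + 1 + 1 + 1 + 1 + 1 = 8
h = 8

8


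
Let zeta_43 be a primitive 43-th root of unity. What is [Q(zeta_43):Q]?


The degree equals Euler's totient phi(43).
43 = 43
phi(43) = 42

42


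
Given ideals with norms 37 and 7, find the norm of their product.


N(IJ) = N(I) * N(J)
= 37 * 7
= 259

259


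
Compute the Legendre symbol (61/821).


p = 821 is prime, so compute (61/821) with the reciprocity algorithm (Jacobi-symbol steps: pull out 2s via (2/n), flip via reciprocity, reduce):
  reciprocity: (61/821) -> +(821/61)
  reduce: (28/61)
  pull out 2: (2/61) = -1  (since 61 mod 8 = 5)
  pull out 2: (2/61) = -1  (since 61 mod 8 = 5)
  reciprocity: (7/61) -> +(61/7)
  reduce: (5/7)
  reciprocity: (5/7) -> +(7/5)
  reduce: (2/5)
  pull out 2: (2/5) = -1  (since 5 mod 8 = 5)
  (1/5) = 1
Product of signs = -1
(61/821) = -1

-1


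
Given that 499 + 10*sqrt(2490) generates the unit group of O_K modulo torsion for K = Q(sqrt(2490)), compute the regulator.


epsilon = 499 + 10*sqrt(2490)
= 997.9990
R = ln(997.9990)
= 6.9058

6.9058


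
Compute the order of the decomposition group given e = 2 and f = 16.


|D_P| = e * f
= 2 * 16
= 32

32


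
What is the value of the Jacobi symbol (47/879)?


Compute (47/879) via quadratic reciprocity:
  reciprocity: (47/879) -> -(879/47)
  reduce: (33/47)
  reciprocity: (33/47) -> +(47/33)
  reduce: (14/33)
  pull out 2: (2/33) = +1  (since 33 mod 8 = 1)
  reciprocity: (7/33) -> +(33/7)
  reduce: (5/7)
  reciprocity: (5/7) -> +(7/5)
  reduce: (2/5)
  pull out 2: (2/5) = -1  (since 5 mod 8 = 5)
  (1/5) = 1
Product of signs = 1

1


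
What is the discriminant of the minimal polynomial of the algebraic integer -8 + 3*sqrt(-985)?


The element -8 + 3*sqrt(-985) has minimal polynomial:
x^2 + 16*x + 8929
Discriminant = (16)^2 - 4*(8929)
= 256 - 35716
= -35460

-35460


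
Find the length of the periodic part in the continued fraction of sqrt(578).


Run the CF algorithm for sqrt(578).
a_0 = floor(sqrt(578)) = 24; set m_0=0, q_0=1.
Recurrence: m' = q*a - m,  q' = (d - m'^2)/q,  a' = floor((a_0 + m')/q').
  step 1: m=24, q=2, a=24
  step 2: m=24, q=1, a=48
a_2 = 2*a_0 = 48, so the period closes here.
sqrt(578) = [24; 24, 48]
Period length = 2

2


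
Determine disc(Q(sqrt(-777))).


For K = Q(sqrt(d)) with d squarefree: disc(K) = d if d = 1 mod 4, and disc(K) = 4d if d = 2 or 3 mod 4.
Here d = -777, and d mod 4 = 3.
d = 3 mod 4, not 1 (O_K = Z[sqrt(d)]), so disc(K) = 4d = 4 * (-777) = -3108

-3108


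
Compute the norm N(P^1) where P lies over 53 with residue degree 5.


N(P^a) = p^(a*f)
= 53^(1*5)
= 53^5
= 418195493

418195493


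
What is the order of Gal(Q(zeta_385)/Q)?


|Gal(Q(zeta_385)/Q)| = phi(385)
= 240

240


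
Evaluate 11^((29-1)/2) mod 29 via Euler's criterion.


p = 29 is prime and the exponent is (p-1)/2 = 14, so by Euler's criterion 11^14 = (11/29) = +1 or -1 mod 29.
Compute by square-and-multiply:
  14 = 8 + 4 + 2 (binary 1110)
  Repeated squaring mod 29: 11^1 = 11, 11^2 = 5, 11^4 = 25, 11^8 = 16
  11^14 = 11^8 * 11^4 * 11^2 = 16 * 25 * 5 mod 29
    16 * 25 = 400 = 23 mod 29
    23 * 5 = 115 = 28 mod 29
  11^14 = 28 mod 29
Result 28 = p - 1 = -1 mod 29: 11 is a quadratic non-residue mod 29. As a residue in [0, p-1] the value is 28.
11^14 mod 29 = 28

28


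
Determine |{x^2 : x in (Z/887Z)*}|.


For prime p, the number of non-zero quadratic residues is (p-1)/2.
= (887-1)/2
= 443

443


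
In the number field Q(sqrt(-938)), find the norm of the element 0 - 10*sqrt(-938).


N(a + b*sqrt(d)) = a^2 - d*b^2
= (0)^2 - (-938)*(-10)^2
= 0 + 93800
= 93800

93800


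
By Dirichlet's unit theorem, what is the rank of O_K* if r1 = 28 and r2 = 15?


By Dirichlet's unit theorem:
rank = r1 + r2 - 1
= 28 + 15 - 1
= 42

42


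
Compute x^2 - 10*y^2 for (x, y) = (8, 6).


x^2 - d*y^2
= 8^2 - 10*6^2
= 64 - 360
= -296

-296


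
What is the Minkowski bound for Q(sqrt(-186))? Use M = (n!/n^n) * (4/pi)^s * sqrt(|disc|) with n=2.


d = -186, d mod 4 = 2, so disc(K) = 4d = -744; |disc(K)| = 744
Imaginary quadratic field, so n = 2, s = r2 = 1, r1 = 0
M = (n!/n^n) * (4/pi)^s * sqrt(|disc(K)|) = (2!/2^2) * (4/pi)^1 * sqrt(744)
= 0.5 * 1.273240 * 27.276363
= 17.3647

17.3647


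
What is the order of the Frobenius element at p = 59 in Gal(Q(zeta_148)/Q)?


The Frobenius at p in Gal(Q(zeta_n)/Q) = (Z/nZ)* is the class of p, so its order is ord_148(59), the smallest k >= 1 with 59^k = 1 mod 148.
n = 148 = 2^2 * 37, phi(148) = 72; the order divides phi(n).
Divisors of 72: 1, 2, 3, 4, 6, 8, 9, 12, 18, 24, 36, 72
Repeated squaring mod 148: 59^1 = 59, 59^2 = 77, 59^4 = 9, 59^8 = 81, 59^16 = 49, 59^32 = 33, 59^64 = 53
Test divisors in increasing order:
  k=1: 59^1 = 59 mod 148
  k=2: 59^2 = 77 mod 148
  k=3: 59^3 = 77 * 59 = 103 mod 148
  k=4: 59^4 = 9 mod 148
  k=6: 59^6 = 9 * 77 = 101 mod 148
  k=8: 59^8 = 81 mod 148
  k=9: 59^9 = 81 * 59 = 43 mod 148
  k=12: 59^12 = 81 * 9 = 137 mod 148
  k=18: 59^18 = 49 * 77 = 73 mod 148
  k=24: 59^24 = 49 * 81 = 121 mod 148
  k=36: 59^36 = 33 * 9 = 1 mod 148  <- first divisor giving 1
Order = 36

36


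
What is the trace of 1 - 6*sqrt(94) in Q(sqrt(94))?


Tr(a + b*sqrt(d)) = (a + b*sqrt(d)) + (a - b*sqrt(d)) = 2a
= 2 * (1)
= 2

2


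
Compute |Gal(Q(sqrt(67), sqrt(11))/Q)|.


The 2 square roots of distinct primes are multiplicatively independent over Q,
so [K:Q] = 2^2 and Gal(K/Q) is isomorphic to (Z/2Z)^2.
|Gal| = 2^2 = 4

4


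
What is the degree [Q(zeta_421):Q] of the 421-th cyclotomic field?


The degree equals Euler's totient phi(421).
421 = 421
phi(421) = 420

420


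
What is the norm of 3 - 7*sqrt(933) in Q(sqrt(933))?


N(a + b*sqrt(d)) = a^2 - d*b^2
= (3)^2 - (933)*(-7)^2
= 9 - 45717
= -45708

-45708


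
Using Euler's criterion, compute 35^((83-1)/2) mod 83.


p = 83 is prime and the exponent is (p-1)/2 = 41, so by Euler's criterion 35^41 = (35/83) = +1 or -1 mod 83.
Compute by square-and-multiply:
  41 = 32 + 8 + 1 (binary 101001)
  Repeated squaring mod 83: 35^1 = 35, 35^2 = 63, 35^4 = 68, 35^8 = 59, 35^16 = 78, 35^32 = 25
  35^41 = 35^32 * 35^8 * 35^1 = 25 * 59 * 35 mod 83
    25 * 59 = 1475 = 64 mod 83
    64 * 35 = 2240 = 82 mod 83
  35^41 = 82 mod 83
Result 82 = p - 1 = -1 mod 83: 35 is a quadratic non-residue mod 83. As a residue in [0, p-1] the value is 82.
35^41 mod 83 = 82

82


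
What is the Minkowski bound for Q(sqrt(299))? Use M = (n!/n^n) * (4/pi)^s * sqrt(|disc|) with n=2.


d = 299, d mod 4 = 3, so disc(K) = 4d = 1196; |disc(K)| = 1196
Real quadratic field, so n = 2, s = r2 = 0, r1 = 2
M = (n!/n^n) * (4/pi)^s * sqrt(|disc(K)|) = (2!/2^2) * (4/pi)^0 * sqrt(1196)
= 0.5 * 1.000000 * 34.583233
= 17.2916

17.2916


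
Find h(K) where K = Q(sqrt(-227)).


K = Q(sqrt(-227)). d mod 4 = 1, so D = disc(K) = d = -227
h(K) equals the number of primitive reduced positive-definite forms (a, b, c) = a*x^2 + b*x*y + c*y^2 with b^2 - 4ac = D,
where reduced means |b| <= a <= c, with b >= 0 whenever |b| = a or a = c, and primitive means gcd(a, b, c) = 1.
Reduced forces 3a^2 <= |D| = 227, so 1 <= a <= 8; b must have the parity of D, and c = (b^2 - D)/(4a) must be an integer >= a.
Enumerate a = 1..8, b in [-a, a]:
  a=1: (1, 1, 57)  [1]
  a=2: none
  a=3: (3, -1, 19), (3, 1, 19)  [2]
  a=4..6: none
  a=7: (7, -5, 9), (7, 5, 9)  [2]
  a=8: none
Total reduced forms: 1 + 2 + 2 = 5
h = 5

5


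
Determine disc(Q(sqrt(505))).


For K = Q(sqrt(d)) with d squarefree: disc(K) = d if d = 1 mod 4, and disc(K) = 4d if d = 2 or 3 mod 4.
Here d = 505, and d mod 4 = 1.
d = 1 mod 4 (O_K = Z[(1+sqrt(d))/2]), so disc(K) = d = 505

505


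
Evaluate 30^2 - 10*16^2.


x^2 - d*y^2
= 30^2 - 10*16^2
= 900 - 2560
= -1660

-1660


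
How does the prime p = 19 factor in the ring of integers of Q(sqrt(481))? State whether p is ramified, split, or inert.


K = Q(sqrt(481)). Since d mod 4 = 1, disc(K) = 481.
Check p | disc: 481 mod 19 = 6.
p does not divide disc. Compute Legendre symbol (d/p):
6^((19-1)/2) mod 19 = 1
(d/p) = 1, so p splits: (p) = P*P' with e=1, f=1, g=2.
Therefore p is split.

split


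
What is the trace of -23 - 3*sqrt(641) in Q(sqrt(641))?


Tr(a + b*sqrt(d)) = (a + b*sqrt(d)) + (a - b*sqrt(d)) = 2a
= 2 * (-23)
= -46

-46


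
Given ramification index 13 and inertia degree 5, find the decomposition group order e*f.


|D_P| = e * f
= 13 * 5
= 65

65


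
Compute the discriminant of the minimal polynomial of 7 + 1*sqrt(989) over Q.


The element 7 + 1*sqrt(989) has minimal polynomial:
x^2 - 14*x - 940
Discriminant = (-14)^2 - 4*(-940)
= 196 + 3760
= 3956

3956


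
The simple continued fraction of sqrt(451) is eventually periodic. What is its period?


Run the CF algorithm for sqrt(451).
a_0 = floor(sqrt(451)) = 21; set m_0=0, q_0=1.
Recurrence: m' = q*a - m,  q' = (d - m'^2)/q,  a' = floor((a_0 + m')/q').
  step 1: m=21, q=10, a=4
  step 2: m=19, q=9, a=4
  step 3: m=17, q=18, a=2
  step 4: m=19, q=5, a=8
  step 5: m=21, q=2, a=21
  step 6: m=21, q=5, a=8
  step 7: m=19, q=18, a=2
  step 8: m=17, q=9, a=4
  step 9: m=19, q=10, a=4
  step 10: m=21, q=1, a=42
a_10 = 2*a_0 = 42, so the period closes here.
sqrt(451) = [21; 4, 4, 2, 8, 21, 8, 2, 4, 4, 42]
Period length = 10

10


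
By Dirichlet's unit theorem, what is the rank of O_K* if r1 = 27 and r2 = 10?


By Dirichlet's unit theorem:
rank = r1 + r2 - 1
= 27 + 10 - 1
= 36

36


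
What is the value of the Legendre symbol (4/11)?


p = 11 is prime, so compute (4/11) with the reciprocity algorithm (Jacobi-symbol steps: pull out 2s via (2/n), flip via reciprocity, reduce):
  pull out 2: (2/11) = -1  (since 11 mod 8 = 3)
  pull out 2: (2/11) = -1  (since 11 mod 8 = 3)
  (1/11) = 1
Product of signs = 1
(4/11) = 1

1


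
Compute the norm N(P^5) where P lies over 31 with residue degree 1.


N(P^a) = p^(a*f)
= 31^(5*1)
= 31^5
= 28629151

28629151


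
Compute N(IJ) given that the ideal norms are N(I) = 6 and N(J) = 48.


N(IJ) = N(I) * N(J)
= 6 * 48
= 288

288


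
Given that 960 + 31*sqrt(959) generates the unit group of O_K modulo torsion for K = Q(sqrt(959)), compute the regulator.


epsilon = 960 + 31*sqrt(959)
= 1919.9995
R = ln(1919.9995)
= 7.5601

7.5601


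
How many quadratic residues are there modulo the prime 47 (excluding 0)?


For prime p, the number of non-zero quadratic residues is (p-1)/2.
= (47-1)/2
= 23

23


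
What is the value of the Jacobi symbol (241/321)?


Compute (241/321) via quadratic reciprocity:
  reciprocity: (241/321) -> +(321/241)
  reduce: (80/241)
  pull out 2: (2/241) = +1  (since 241 mod 8 = 1)
  pull out 2: (2/241) = +1  (since 241 mod 8 = 1)
  pull out 2: (2/241) = +1  (since 241 mod 8 = 1)
  pull out 2: (2/241) = +1  (since 241 mod 8 = 1)
  reciprocity: (5/241) -> +(241/5)
  reduce: (1/5)
  (1/5) = 1
Product of signs = 1

1


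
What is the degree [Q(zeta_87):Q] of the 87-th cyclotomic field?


The degree equals Euler's totient phi(87).
87 = 3 * 29
phi(87) = 56

56


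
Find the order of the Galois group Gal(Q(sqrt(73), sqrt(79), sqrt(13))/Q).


The 3 square roots of distinct primes are multiplicatively independent over Q,
so [K:Q] = 2^3 and Gal(K/Q) is isomorphic to (Z/2Z)^3.
|Gal| = 2^3 = 8

8


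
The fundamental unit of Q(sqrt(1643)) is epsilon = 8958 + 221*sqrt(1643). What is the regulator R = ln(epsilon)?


epsilon = 8958 + 221*sqrt(1643)
= 17915.9999
R = ln(17915.9999)
= 9.7934

9.7934


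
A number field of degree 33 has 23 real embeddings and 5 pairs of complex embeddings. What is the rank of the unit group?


By Dirichlet's unit theorem:
rank = r1 + r2 - 1
= 23 + 5 - 1
= 27

27


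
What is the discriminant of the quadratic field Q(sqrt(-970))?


For K = Q(sqrt(d)) with d squarefree: disc(K) = d if d = 1 mod 4, and disc(K) = 4d if d = 2 or 3 mod 4.
Here d = -970, and d mod 4 = 2.
d = 2 mod 4, not 1 (O_K = Z[sqrt(d)]), so disc(K) = 4d = 4 * (-970) = -3880

-3880


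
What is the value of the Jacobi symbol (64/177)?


Compute (64/177) via quadratic reciprocity:
  pull out 2: (2/177) = +1  (since 177 mod 8 = 1)
  pull out 2: (2/177) = +1  (since 177 mod 8 = 1)
  pull out 2: (2/177) = +1  (since 177 mod 8 = 1)
  pull out 2: (2/177) = +1  (since 177 mod 8 = 1)
  pull out 2: (2/177) = +1  (since 177 mod 8 = 1)
  pull out 2: (2/177) = +1  (since 177 mod 8 = 1)
  (1/177) = 1
Product of signs = 1

1


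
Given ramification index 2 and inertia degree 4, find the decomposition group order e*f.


|D_P| = e * f
= 2 * 4
= 8

8


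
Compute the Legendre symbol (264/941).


p = 941 is prime, so compute (264/941) with the reciprocity algorithm (Jacobi-symbol steps: pull out 2s via (2/n), flip via reciprocity, reduce):
  pull out 2: (2/941) = -1  (since 941 mod 8 = 5)
  pull out 2: (2/941) = -1  (since 941 mod 8 = 5)
  pull out 2: (2/941) = -1  (since 941 mod 8 = 5)
  reciprocity: (33/941) -> +(941/33)
  reduce: (17/33)
  reciprocity: (17/33) -> +(33/17)
  reduce: (16/17)
  pull out 2: (2/17) = +1  (since 17 mod 8 = 1)
  pull out 2: (2/17) = +1  (since 17 mod 8 = 1)
  pull out 2: (2/17) = +1  (since 17 mod 8 = 1)
  pull out 2: (2/17) = +1  (since 17 mod 8 = 1)
  (1/17) = 1
Product of signs = -1
(264/941) = -1

-1


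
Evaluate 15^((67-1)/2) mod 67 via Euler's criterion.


p = 67 is prime and the exponent is (p-1)/2 = 33, so by Euler's criterion 15^33 = (15/67) = +1 or -1 mod 67.
Compute by square-and-multiply:
  33 = 32 + 1 (binary 100001)
  Repeated squaring mod 67: 15^1 = 15, 15^2 = 24, 15^4 = 40, 15^8 = 59, 15^16 = 64, 15^32 = 9
  15^33 = 15^32 * 15^1 = 9 * 15 mod 67
    9 * 15 = 135 = 1 mod 67
  15^33 = 1 mod 67
Result 1: 15 is a quadratic residue mod 67.
15^33 mod 67 = 1

1


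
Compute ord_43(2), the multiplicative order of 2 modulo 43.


We want ord_43(2), the smallest k >= 1 with 2^k = 1 mod 43.
n = 43 = 43, phi(43) = 42; the order divides phi(n).
Divisors of 42: 1, 2, 3, 6, 7, 14, 21, 42
Repeated squaring mod 43: 2^1 = 2, 2^2 = 4, 2^4 = 16, 2^8 = 41, 2^16 = 4, 2^32 = 16
Test divisors in increasing order:
  k=1: 2^1 = 2 mod 43
  k=2: 2^2 = 4 mod 43
  k=3: 2^3 = 4 * 2 = 8 mod 43
  k=6: 2^6 = 16 * 4 = 21 mod 43
  k=7: 2^7 = 16 * 4 * 2 = 42 mod 43
  k=14: 2^14 = 41 * 16 * 4 = 1 mod 43  <- first divisor giving 1
Order = 14

14


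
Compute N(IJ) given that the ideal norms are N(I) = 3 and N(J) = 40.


N(IJ) = N(I) * N(J)
= 3 * 40
= 120

120


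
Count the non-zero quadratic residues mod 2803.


For prime p, the number of non-zero quadratic residues is (p-1)/2.
= (2803-1)/2
= 1401

1401


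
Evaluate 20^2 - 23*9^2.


x^2 - d*y^2
= 20^2 - 23*9^2
= 400 - 1863
= -1463

-1463


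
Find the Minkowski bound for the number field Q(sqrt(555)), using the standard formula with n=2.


d = 555, d mod 4 = 3, so disc(K) = 4d = 2220; |disc(K)| = 2220
Real quadratic field, so n = 2, s = r2 = 0, r1 = 2
M = (n!/n^n) * (4/pi)^s * sqrt(|disc(K)|) = (2!/2^2) * (4/pi)^0 * sqrt(2220)
= 0.5 * 1.000000 * 47.116876
= 23.5584

23.5584


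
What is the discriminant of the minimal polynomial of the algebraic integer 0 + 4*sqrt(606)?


The element 0 + 4*sqrt(606) has minimal polynomial:
x^2 + 0*x - 9696
Discriminant = (0)^2 - 4*(-9696)
= 0 + 38784
= 38784

38784


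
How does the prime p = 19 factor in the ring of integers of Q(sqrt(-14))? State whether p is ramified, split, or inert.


K = Q(sqrt(-14)). Since d mod 4 = 2, disc(K) = -56.
Check p | disc: -56 mod 19 = 1.
p does not divide disc. Compute Legendre symbol (d/p):
5^((19-1)/2) mod 19 = 1
(d/p) = 1, so p splits: (p) = P*P' with e=1, f=1, g=2.
Therefore p is split.

split


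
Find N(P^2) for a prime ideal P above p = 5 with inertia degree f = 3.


N(P^a) = p^(a*f)
= 5^(2*3)
= 5^6
= 15625

15625


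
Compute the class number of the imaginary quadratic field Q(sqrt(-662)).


K = Q(sqrt(-662)). d mod 4 = 2, so D = disc(K) = 4d = -2648
h(K) equals the number of primitive reduced positive-definite forms (a, b, c) = a*x^2 + b*x*y + c*y^2 with b^2 - 4ac = D,
where reduced means |b| <= a <= c, with b >= 0 whenever |b| = a or a = c, and primitive means gcd(a, b, c) = 1.
Reduced forces 3a^2 <= |D| = 2648, so 1 <= a <= 29; b must have the parity of D, and c = (b^2 - D)/(4a) must be an integer >= a.
Enumerate a = 1..29, b in [-a, a]:
  a=1: (1, 0, 662)  [1]
  a=2: (2, 0, 331)  [1]
  a=3: (3, -2, 221), (3, 2, 221)  [2]
  a=4..5: none
  a=6: (6, -4, 111), (6, 4, 111)  [2]
  a=7..8: none
  a=9: (9, -4, 74), (9, 4, 74)  [2]
  a=10: none
  a=11: (11, -6, 61), (11, 6, 61)  [2]
  a=12: none
  a=13: (13, -2, 51), (13, 2, 51)  [2]
  a=14..16: none
  a=17: (17, -2, 39), (17, 2, 39)  [2]
  a=18: (18, -4, 37), (18, 4, 37)  [2]
  a=19..21: none
  a=22: (22, -16, 33), (22, 16, 33)  [2]
  a=23..25: none
  a=26: (26, -24, 31), (26, 24, 31)  [2]
  a=27: (27, -22, 29), (27, 22, 29)  [2]
  a=28..29: none
Total reduced forms: 1 + 1 + 2 + 2 + 2 + 2 + 2 + 2 + 2 + 2 + 2 + 2 = 22
h = 22

22


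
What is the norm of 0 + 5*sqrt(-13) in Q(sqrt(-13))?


N(a + b*sqrt(d)) = a^2 - d*b^2
= (0)^2 - (-13)*(5)^2
= 0 + 325
= 325

325


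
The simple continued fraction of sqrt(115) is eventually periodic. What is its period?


Run the CF algorithm for sqrt(115).
a_0 = floor(sqrt(115)) = 10; set m_0=0, q_0=1.
Recurrence: m' = q*a - m,  q' = (d - m'^2)/q,  a' = floor((a_0 + m')/q').
  step 1: m=10, q=15, a=1
  step 2: m=5, q=6, a=2
  step 3: m=7, q=11, a=1
  step 4: m=4, q=9, a=1
  step 5: m=5, q=10, a=1
  step 6: m=5, q=9, a=1
  step 7: m=4, q=11, a=1
  step 8: m=7, q=6, a=2
  step 9: m=5, q=15, a=1
  step 10: m=10, q=1, a=20
a_10 = 2*a_0 = 20, so the period closes here.
sqrt(115) = [10; 1, 2, 1, 1, 1, 1, 1, 2, 1, 20]
Period length = 10

10


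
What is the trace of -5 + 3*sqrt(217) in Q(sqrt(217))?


Tr(a + b*sqrt(d)) = (a + b*sqrt(d)) + (a - b*sqrt(d)) = 2a
= 2 * (-5)
= -10

-10


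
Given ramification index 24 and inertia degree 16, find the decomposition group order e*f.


|D_P| = e * f
= 24 * 16
= 384

384


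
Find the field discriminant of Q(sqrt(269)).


For K = Q(sqrt(d)) with d squarefree: disc(K) = d if d = 1 mod 4, and disc(K) = 4d if d = 2 or 3 mod 4.
Here d = 269, and d mod 4 = 1.
d = 1 mod 4 (O_K = Z[(1+sqrt(d))/2]), so disc(K) = d = 269

269


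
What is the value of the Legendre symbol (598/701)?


p = 701 is prime, so compute (598/701) with the reciprocity algorithm (Jacobi-symbol steps: pull out 2s via (2/n), flip via reciprocity, reduce):
  pull out 2: (2/701) = -1  (since 701 mod 8 = 5)
  reciprocity: (299/701) -> +(701/299)
  reduce: (103/299)
  reciprocity: (103/299) -> -(299/103)
  reduce: (93/103)
  reciprocity: (93/103) -> +(103/93)
  reduce: (10/93)
  pull out 2: (2/93) = -1  (since 93 mod 8 = 5)
  reciprocity: (5/93) -> +(93/5)
  reduce: (3/5)
  reciprocity: (3/5) -> +(5/3)
  reduce: (2/3)
  pull out 2: (2/3) = -1  (since 3 mod 8 = 3)
  (1/3) = 1
Product of signs = 1
(598/701) = 1

1


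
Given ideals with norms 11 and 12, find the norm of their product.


N(IJ) = N(I) * N(J)
= 11 * 12
= 132

132


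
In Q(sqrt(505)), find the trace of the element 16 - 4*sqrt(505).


Tr(a + b*sqrt(d)) = (a + b*sqrt(d)) + (a - b*sqrt(d)) = 2a
= 2 * (16)
= 32

32


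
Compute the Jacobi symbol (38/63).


Compute (38/63) via quadratic reciprocity:
  pull out 2: (2/63) = +1  (since 63 mod 8 = 7)
  reciprocity: (19/63) -> -(63/19)
  reduce: (6/19)
  pull out 2: (2/19) = -1  (since 19 mod 8 = 3)
  reciprocity: (3/19) -> -(19/3)
  reduce: (1/3)
  (1/3) = 1
Product of signs = -1

-1


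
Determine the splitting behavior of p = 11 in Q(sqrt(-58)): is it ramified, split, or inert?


K = Q(sqrt(-58)). Since d mod 4 = 2, disc(K) = -232.
Check p | disc: -232 mod 11 = 10.
p does not divide disc. Compute Legendre symbol (d/p):
8^((11-1)/2) mod 11 = -1
(d/p) = -1, so p is inert: (p) stays prime with e=1, f=2, g=1.
Therefore p is inert.

inert


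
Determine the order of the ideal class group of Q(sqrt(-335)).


K = Q(sqrt(-335)). d mod 4 = 1, so D = disc(K) = d = -335
h(K) equals the number of primitive reduced positive-definite forms (a, b, c) = a*x^2 + b*x*y + c*y^2 with b^2 - 4ac = D,
where reduced means |b| <= a <= c, with b >= 0 whenever |b| = a or a = c, and primitive means gcd(a, b, c) = 1.
Reduced forces 3a^2 <= |D| = 335, so 1 <= a <= 10; b must have the parity of D, and c = (b^2 - D)/(4a) must be an integer >= a.
Enumerate a = 1..10, b in [-a, a]:
  a=1: (1, 1, 84)  [1]
  a=2: (2, -1, 42), (2, 1, 42)  [2]
  a=3: (3, -1, 28), (3, 1, 28)  [2]
  a=4: (4, -1, 21), (4, 1, 21)  [2]
  a=5: (5, 5, 18)  [1]
  a=6: (6, -5, 15), (6, -1, 14), (6, 1, 14), (6, 5, 15)  [4]
  a=7: (7, -1, 12), (7, 1, 12)  [2]
  a=8: (8, -7, 12), (8, 7, 12)  [2]
  a=9: (9, -5, 10), (9, 5, 10)  [2]
  a=10: none
Total reduced forms: 1 + 2 + 2 + 2 + 1 + 4 + 2 + 2 + 2 = 18
h = 18

18


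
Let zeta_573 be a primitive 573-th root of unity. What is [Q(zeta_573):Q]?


The degree equals Euler's totient phi(573).
573 = 3 * 191
phi(573) = 380

380


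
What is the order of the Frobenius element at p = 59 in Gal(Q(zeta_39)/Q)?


The Frobenius at p in Gal(Q(zeta_n)/Q) = (Z/nZ)* is the class of p, so its order is ord_39(59), the smallest k >= 1 with 59^k = 1 mod 39.
n = 39 = 3 * 13, phi(39) = 24; the order divides phi(n).
Divisors of 24: 1, 2, 3, 4, 6, 8, 12, 24
Repeated squaring mod 39: 59^1 = 20, 59^2 = 10, 59^4 = 22, 59^8 = 16, 59^16 = 22
Test divisors in increasing order:
  k=1: 59^1 = 20 mod 39
  k=2: 59^2 = 10 mod 39
  k=3: 59^3 = 10 * 20 = 5 mod 39
  k=4: 59^4 = 22 mod 39
  k=6: 59^6 = 22 * 10 = 25 mod 39
  k=8: 59^8 = 16 mod 39
  k=12: 59^12 = 16 * 22 = 1 mod 39  <- first divisor giving 1
Order = 12

12


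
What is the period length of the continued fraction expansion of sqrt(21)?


Run the CF algorithm for sqrt(21).
a_0 = floor(sqrt(21)) = 4; set m_0=0, q_0=1.
Recurrence: m' = q*a - m,  q' = (d - m'^2)/q,  a' = floor((a_0 + m')/q').
  step 1: m=4, q=5, a=1
  step 2: m=1, q=4, a=1
  step 3: m=3, q=3, a=2
  step 4: m=3, q=4, a=1
  step 5: m=1, q=5, a=1
  step 6: m=4, q=1, a=8
a_6 = 2*a_0 = 8, so the period closes here.
sqrt(21) = [4; 1, 1, 2, 1, 1, 8]
Period length = 6

6


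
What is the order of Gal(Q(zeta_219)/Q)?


|Gal(Q(zeta_219)/Q)| = phi(219)
= 144

144


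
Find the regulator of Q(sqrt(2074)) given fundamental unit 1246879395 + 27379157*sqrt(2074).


epsilon = 1246879395 + 27379157*sqrt(2074)
= 2.4938e+09
R = ln(2.4938e+09)
= 21.6371

21.6371


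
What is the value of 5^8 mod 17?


p = 17 is prime and the exponent is (p-1)/2 = 8, so by Euler's criterion 5^8 = (5/17) = +1 or -1 mod 17.
Compute by square-and-multiply:
  8 = 8 (binary 1000)
  Repeated squaring mod 17: 5^1 = 5, 5^2 = 8, 5^4 = 13, 5^8 = 16
  5^8 = 16 mod 17
Result 16 = p - 1 = -1 mod 17: 5 is a quadratic non-residue mod 17. As a residue in [0, p-1] the value is 16.
5^8 mod 17 = 16

16


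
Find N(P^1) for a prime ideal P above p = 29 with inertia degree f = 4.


N(P^a) = p^(a*f)
= 29^(1*4)
= 29^4
= 707281

707281


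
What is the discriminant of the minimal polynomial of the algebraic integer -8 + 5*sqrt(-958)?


The element -8 + 5*sqrt(-958) has minimal polynomial:
x^2 + 16*x + 24014
Discriminant = (16)^2 - 4*(24014)
= 256 - 96056
= -95800

-95800


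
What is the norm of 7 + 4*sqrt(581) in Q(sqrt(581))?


N(a + b*sqrt(d)) = a^2 - d*b^2
= (7)^2 - (581)*(4)^2
= 49 - 9296
= -9247

-9247


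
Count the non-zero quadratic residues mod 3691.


For prime p, the number of non-zero quadratic residues is (p-1)/2.
= (3691-1)/2
= 1845

1845


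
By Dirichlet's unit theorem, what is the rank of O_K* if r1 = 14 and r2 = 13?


By Dirichlet's unit theorem:
rank = r1 + r2 - 1
= 14 + 13 - 1
= 26

26


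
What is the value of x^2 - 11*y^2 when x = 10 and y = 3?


x^2 - d*y^2
= 10^2 - 11*3^2
= 100 - 99
= 1

1


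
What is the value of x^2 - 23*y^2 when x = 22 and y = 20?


x^2 - d*y^2
= 22^2 - 23*20^2
= 484 - 9200
= -8716

-8716


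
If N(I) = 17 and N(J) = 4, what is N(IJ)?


N(IJ) = N(I) * N(J)
= 17 * 4
= 68

68


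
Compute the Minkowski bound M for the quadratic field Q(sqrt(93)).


d = 93, d mod 4 = 1, so disc(K) = d = 93; |disc(K)| = 93
Real quadratic field, so n = 2, s = r2 = 0, r1 = 2
M = (n!/n^n) * (4/pi)^s * sqrt(|disc(K)|) = (2!/2^2) * (4/pi)^0 * sqrt(93)
= 0.5 * 1.000000 * 9.643651
= 4.8218

4.8218


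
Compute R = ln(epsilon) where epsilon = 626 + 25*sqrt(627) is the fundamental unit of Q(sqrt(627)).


epsilon = 626 + 25*sqrt(627)
= 1251.9992
R = ln(1251.9992)
= 7.1325

7.1325


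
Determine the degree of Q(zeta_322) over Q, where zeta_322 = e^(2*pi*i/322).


The degree equals Euler's totient phi(322).
322 = 2 * 7 * 23
phi(322) = 132

132


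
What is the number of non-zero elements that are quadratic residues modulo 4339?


For prime p, the number of non-zero quadratic residues is (p-1)/2.
= (4339-1)/2
= 2169

2169


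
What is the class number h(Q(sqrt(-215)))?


K = Q(sqrt(-215)). d mod 4 = 1, so D = disc(K) = d = -215
h(K) equals the number of primitive reduced positive-definite forms (a, b, c) = a*x^2 + b*x*y + c*y^2 with b^2 - 4ac = D,
where reduced means |b| <= a <= c, with b >= 0 whenever |b| = a or a = c, and primitive means gcd(a, b, c) = 1.
Reduced forces 3a^2 <= |D| = 215, so 1 <= a <= 8; b must have the parity of D, and c = (b^2 - D)/(4a) must be an integer >= a.
Enumerate a = 1..8, b in [-a, a]:
  a=1: (1, 1, 54)  [1]
  a=2: (2, -1, 27), (2, 1, 27)  [2]
  a=3: (3, -1, 18), (3, 1, 18)  [2]
  a=4: (4, -3, 14), (4, 3, 14)  [2]
  a=5: (5, 5, 12)  [1]
  a=6: (6, -5, 10), (6, -1, 9), (6, 1, 9), (6, 5, 10)  [4]
  a=7: (7, -3, 8), (7, 3, 8)  [2]
  a=8: none
Total reduced forms: 1 + 2 + 2 + 2 + 1 + 4 + 2 = 14
h = 14

14


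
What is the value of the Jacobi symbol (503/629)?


Compute (503/629) via quadratic reciprocity:
  reciprocity: (503/629) -> +(629/503)
  reduce: (126/503)
  pull out 2: (2/503) = +1  (since 503 mod 8 = 7)
  reciprocity: (63/503) -> -(503/63)
  reduce: (62/63)
  pull out 2: (2/63) = +1  (since 63 mod 8 = 7)
  reciprocity: (31/63) -> -(63/31)
  reduce: (1/31)
  (1/31) = 1
Product of signs = 1

1


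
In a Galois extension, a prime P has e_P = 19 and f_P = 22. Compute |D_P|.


|D_P| = e * f
= 19 * 22
= 418

418


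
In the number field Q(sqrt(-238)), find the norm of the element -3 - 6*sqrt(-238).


N(a + b*sqrt(d)) = a^2 - d*b^2
= (-3)^2 - (-238)*(-6)^2
= 9 + 8568
= 8577

8577


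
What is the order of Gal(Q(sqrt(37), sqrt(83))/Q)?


The 2 square roots of distinct primes are multiplicatively independent over Q,
so [K:Q] = 2^2 and Gal(K/Q) is isomorphic to (Z/2Z)^2.
|Gal| = 2^2 = 4

4


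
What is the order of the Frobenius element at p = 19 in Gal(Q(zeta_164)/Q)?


The Frobenius at p in Gal(Q(zeta_n)/Q) = (Z/nZ)* is the class of p, so its order is ord_164(19), the smallest k >= 1 with 19^k = 1 mod 164.
n = 164 = 2^2 * 41, phi(164) = 80; the order divides phi(n).
Divisors of 80: 1, 2, 4, 5, 8, 10, 16, 20, 40, 80
Repeated squaring mod 164: 19^1 = 19, 19^2 = 33, 19^4 = 105, 19^8 = 37, 19^16 = 57, 19^32 = 133, 19^64 = 141
Test divisors in increasing order:
  k=1: 19^1 = 19 mod 164
  k=2: 19^2 = 33 mod 164
  k=4: 19^4 = 105 mod 164
  k=5: 19^5 = 105 * 19 = 27 mod 164
  k=8: 19^8 = 37 mod 164
  k=10: 19^10 = 37 * 33 = 73 mod 164
  k=16: 19^16 = 57 mod 164
  k=20: 19^20 = 57 * 105 = 81 mod 164
  k=40: 19^40 = 133 * 37 = 1 mod 164  <- first divisor giving 1
Order = 40

40


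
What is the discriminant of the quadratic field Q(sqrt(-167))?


For K = Q(sqrt(d)) with d squarefree: disc(K) = d if d = 1 mod 4, and disc(K) = 4d if d = 2 or 3 mod 4.
Here d = -167, and d mod 4 = 1.
d = 1 mod 4 (O_K = Z[(1+sqrt(d))/2]), so disc(K) = d = -167

-167


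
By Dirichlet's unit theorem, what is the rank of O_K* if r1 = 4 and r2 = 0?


By Dirichlet's unit theorem:
rank = r1 + r2 - 1
= 4 + 0 - 1
= 3

3


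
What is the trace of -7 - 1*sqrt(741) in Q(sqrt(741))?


Tr(a + b*sqrt(d)) = (a + b*sqrt(d)) + (a - b*sqrt(d)) = 2a
= 2 * (-7)
= -14

-14


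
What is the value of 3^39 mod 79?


p = 79 is prime and the exponent is (p-1)/2 = 39, so by Euler's criterion 3^39 = (3/79) = +1 or -1 mod 79.
Compute by square-and-multiply:
  39 = 32 + 4 + 2 + 1 (binary 100111)
  Repeated squaring mod 79: 3^1 = 3, 3^2 = 9, 3^4 = 2, 3^8 = 4, 3^16 = 16, 3^32 = 19
  3^39 = 3^32 * 3^4 * 3^2 * 3^1 = 19 * 2 * 9 * 3 mod 79
    19 * 2 = 38 = 38 mod 79
    38 * 9 = 342 = 26 mod 79
    26 * 3 = 78 = 78 mod 79
  3^39 = 78 mod 79
Result 78 = p - 1 = -1 mod 79: 3 is a quadratic non-residue mod 79. As a residue in [0, p-1] the value is 78.
3^39 mod 79 = 78

78
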